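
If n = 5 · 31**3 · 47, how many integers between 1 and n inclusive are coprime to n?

φ(7000885) = 7000885 · (1 − 1/5) · (1 − 1/31) · (1 − 1/47)
       = 7000885 · 5520/7285 = 5304720.

5304720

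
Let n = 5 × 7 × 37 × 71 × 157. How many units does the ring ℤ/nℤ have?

9434880

φ(14435365) = 14435365 · (1 − 1/5) · (1 − 1/7) · (1 − 1/37) · (1 − 1/71) · (1 − 1/157)
       = 14435365 · 9434880/14435365 = 9434880.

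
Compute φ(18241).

First factor: 18241 = 17 · 29 · 37.
φ(17) = 17 − 1 = 16.
φ(29) = 29 − 1 = 28.
φ(37) = 37 − 1 = 36.
Multiply: 16 · 28 · 36 = 16128.

16128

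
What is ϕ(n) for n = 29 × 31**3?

807240

φ(863939) = 863939 · (1 − 1/29) · (1 − 1/31)
       = 863939 · 840/899 = 807240.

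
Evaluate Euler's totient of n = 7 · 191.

φ(7) = 7 − 1 = 6.
φ(191) = 191 − 1 = 190.
Multiply: 6 · 190 = 1140.

1140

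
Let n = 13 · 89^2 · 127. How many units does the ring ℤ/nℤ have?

φ(13077571) = 13077571 · (1 − 1/13) · (1 − 1/89) · (1 − 1/127)
       = 13077571 · 133056/146939 = 11841984.

11841984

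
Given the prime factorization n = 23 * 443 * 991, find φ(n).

φ(10097299) = 10097299 · (1 − 1/23) · (1 − 1/443) · (1 − 1/991)
       = 10097299 · 9626760/10097299 = 9626760.

9626760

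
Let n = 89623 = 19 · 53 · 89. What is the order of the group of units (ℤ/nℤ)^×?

φ(19) = 19 − 1 = 18.
φ(53) = 53 − 1 = 52.
φ(89) = 89 − 1 = 88.
Multiply: 18 · 52 · 88 = 82368.

82368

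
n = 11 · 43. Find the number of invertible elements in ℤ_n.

420

φ(473) = 473 · (1 − 1/11) · (1 − 1/43)
       = 473 · 420/473 = 420.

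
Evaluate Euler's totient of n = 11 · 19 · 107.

φ(11) = 11 − 1 = 10.
φ(19) = 19 − 1 = 18.
φ(107) = 107 − 1 = 106.
φ(22363) = 10 × 18 × 106 = 19080.

19080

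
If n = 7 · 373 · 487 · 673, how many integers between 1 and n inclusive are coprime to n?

φ(7) = 7 − 1 = 6.
φ(373) = 373 − 1 = 372.
φ(487) = 487 − 1 = 486.
φ(673) = 673 − 1 = 672.
Multiply: 6 · 372 · 486 · 672 = 728953344.

728953344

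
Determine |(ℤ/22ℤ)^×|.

10

22 = 2 · 11.
φ(2) = 2 − 1 = 1.
φ(11) = 11 − 1 = 10.
φ(22) = 1 × 10 = 10.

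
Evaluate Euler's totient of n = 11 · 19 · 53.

φ(11) = 11 − 1 = 10.
φ(19) = 19 − 1 = 18.
φ(53) = 53 − 1 = 52.
Multiply: 10 · 18 · 52 = 9360.

9360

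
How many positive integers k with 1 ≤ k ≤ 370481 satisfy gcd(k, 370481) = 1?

370481 = 17 × 19 × 31 × 37.
φ(17) = 17 − 1 = 16.
φ(19) = 19 − 1 = 18.
φ(31) = 31 − 1 = 30.
φ(37) = 37 − 1 = 36.
Multiply: 16 · 18 · 30 · 36 = 311040.

311040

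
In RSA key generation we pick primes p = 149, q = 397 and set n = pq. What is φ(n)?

58608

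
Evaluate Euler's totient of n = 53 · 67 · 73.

247104

φ(53) = 53 − 1 = 52.
φ(67) = 67 − 1 = 66.
φ(73) = 73 − 1 = 72.
Since φ is multiplicative, φ(259223) = 52 · 66 · 72 = 247104.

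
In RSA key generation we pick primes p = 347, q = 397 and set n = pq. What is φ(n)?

φ(347) = 347 − 1 = 346.
φ(397) = 397 − 1 = 396.
Multiply: 346 · 396 = 137016.

137016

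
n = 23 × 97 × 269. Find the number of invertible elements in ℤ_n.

566016

φ(600139) = 600139 · (1 − 1/23) · (1 − 1/97) · (1 − 1/269)
       = 600139 · 566016/600139 = 566016.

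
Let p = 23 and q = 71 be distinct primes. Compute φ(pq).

1540

φ(n) = (p − 1)(q − 1) = (23−1)(71−1) = 22·70 = 1540.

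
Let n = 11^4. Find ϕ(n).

13310

φ(14641) = 14641 · (1 − 1/11)
       = 14641 · 10/11 = 13310.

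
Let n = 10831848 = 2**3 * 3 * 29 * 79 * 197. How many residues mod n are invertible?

φ(2^3) = 2^3 − 2^2 = 8 − 4 = 4.
φ(3) = 3 − 1 = 2.
φ(29) = 29 − 1 = 28.
φ(79) = 79 − 1 = 78.
φ(197) = 197 − 1 = 196.
φ(10831848) = 4 × 2 × 28 × 78 × 196 = 3424512.

3424512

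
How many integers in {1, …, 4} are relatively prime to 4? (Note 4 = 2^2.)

2

φ(2^2) = 2^1·(2−1) = 2·1 = 2.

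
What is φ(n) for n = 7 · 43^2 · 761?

8235360

φ(7) = 7 − 1 = 6.
φ(43^2) = 43^2 − 43^1 = 1849 − 43 = 1806.
φ(761) = 761 − 1 = 760.
Since φ is multiplicative, φ(9849623) = 6 · 1806 · 760 = 8235360.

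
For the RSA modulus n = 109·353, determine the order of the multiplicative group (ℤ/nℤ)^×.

38016

φ(n) = (p − 1)(q − 1) = (109−1)(353−1) = 108·352 = 38016.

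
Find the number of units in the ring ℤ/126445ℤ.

Factor 126445: 126445 = 5 * 11^3 * 19.
φ(126445) = 126445 · (1 − 1/5) · (1 − 1/11) · (1 − 1/19)
       = 126445 · 720/1045 = 87120.

87120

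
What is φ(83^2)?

φ(83^2) = 83^1·(83−1) = 83·82 = 6806.

6806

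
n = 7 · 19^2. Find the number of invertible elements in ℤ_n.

φ(2527) = 2527 · (1 − 1/7) · (1 − 1/19)
       = 2527 · 108/133 = 2052.

2052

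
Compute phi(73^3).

383688

φ(73^3) = 73^3 − 73^2 = 389017 − 5329 = 383688.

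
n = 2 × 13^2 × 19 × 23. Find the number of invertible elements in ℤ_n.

φ(2) = 2 − 1 = 1.
φ(13^2) = 13^2 − 13^1 = 169 − 13 = 156.
φ(19) = 19 − 1 = 18.
φ(23) = 23 − 1 = 22.
φ(147706) = 1 × 156 × 18 × 22 = 61776.

61776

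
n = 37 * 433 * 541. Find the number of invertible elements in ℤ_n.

8398080

φ(37) = 37 − 1 = 36.
φ(433) = 433 − 1 = 432.
φ(541) = 541 − 1 = 540.
Since φ is multiplicative, φ(8667361) = 36 · 432 · 540 = 8398080.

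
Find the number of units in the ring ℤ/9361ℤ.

7920

Factor 9361: 9361 = 11 · 23 · 37.
φ(9361) = 9361 · (1 − 1/11) · (1 − 1/23) · (1 − 1/37)
       = 9361 · 7920/9361 = 7920.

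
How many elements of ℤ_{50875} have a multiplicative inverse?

36000

Factor 50875: 50875 = 5^3 · 11 · 37.
φ(5^3) = 5^2·(5−1) = 25·4 = 100.
φ(11) = 11 − 1 = 10.
φ(37) = 37 − 1 = 36.
Since φ is multiplicative, φ(50875) = 100 · 10 · 36 = 36000.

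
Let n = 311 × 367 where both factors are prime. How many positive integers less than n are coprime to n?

For distinct primes, φ(pq) = (p−1)(q−1) = 310 × 366 = 113460.

113460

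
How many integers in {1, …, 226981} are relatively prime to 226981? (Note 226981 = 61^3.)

223260

φ(61^3) = 61^3 − 61^2 = 226981 − 3721 = 223260.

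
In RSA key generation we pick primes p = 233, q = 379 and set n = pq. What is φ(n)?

φ(88307) = 88307 · (1 − 1/233) · (1 − 1/379)
       = 88307 · 87696/88307 = 87696.

87696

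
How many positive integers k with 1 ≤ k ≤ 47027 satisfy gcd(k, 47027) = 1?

47027 = 31 * 37 * 41.
φ(47027) = 47027 · (1 − 1/31) · (1 − 1/37) · (1 − 1/41)
       = 47027 · 43200/47027 = 43200.

43200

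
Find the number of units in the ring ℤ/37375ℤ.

26400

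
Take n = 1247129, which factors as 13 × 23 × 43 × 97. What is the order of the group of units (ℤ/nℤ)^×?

φ(1247129) = 1247129 · (1 − 1/13) · (1 − 1/23) · (1 − 1/43) · (1 − 1/97)
       = 1247129 · 1064448/1247129 = 1064448.

1064448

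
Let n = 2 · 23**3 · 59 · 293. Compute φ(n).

φ(420661858) = 420661858 · (1 − 1/2) · (1 − 1/23) · (1 − 1/59) · (1 − 1/293)
       = 420661858 · 372592/795202 = 197101168.

197101168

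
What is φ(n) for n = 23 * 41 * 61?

φ(57523) = 57523 · (1 − 1/23) · (1 − 1/41) · (1 − 1/61)
       = 57523 · 52800/57523 = 52800.

52800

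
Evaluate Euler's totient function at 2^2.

φ(4) = 4 · (1 − 1/2)
       = 4 · 1/2 = 2.

2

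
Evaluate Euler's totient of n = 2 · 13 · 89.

φ(2) = 2 − 1 = 1.
φ(13) = 13 − 1 = 12.
φ(89) = 89 − 1 = 88.
φ(2314) = 1 × 12 × 88 = 1056.

1056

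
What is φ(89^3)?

φ(704969) = 704969 · (1 − 1/89)
       = 704969 · 88/89 = 697048.

697048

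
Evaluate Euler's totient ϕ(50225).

First factor: 50225 = 5^2 · 7^2 · 41.
φ(50225) = 50225 · (1 − 1/5) · (1 − 1/7) · (1 − 1/41)
       = 50225 · 960/1435 = 33600.

33600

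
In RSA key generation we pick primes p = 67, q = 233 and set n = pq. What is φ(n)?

15312

φ(n) = (p − 1)(q − 1) = (67−1)(233−1) = 66·232 = 15312.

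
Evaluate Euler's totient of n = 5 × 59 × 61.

13920

φ(5) = 5 − 1 = 4.
φ(59) = 59 − 1 = 58.
φ(61) = 61 − 1 = 60.
Multiply: 4 · 58 · 60 = 13920.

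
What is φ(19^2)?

342

φ(19^2) = 19^2 − 19^1 = 361 − 19 = 342.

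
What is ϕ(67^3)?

296274

φ(67^3) = 67^3 − 67^2 = 300763 − 4489 = 296274.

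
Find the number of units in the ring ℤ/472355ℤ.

Factor 472355: 472355 = 5 · 13^3 · 43.
φ(472355) = 472355 · (1 − 1/5) · (1 − 1/13) · (1 − 1/43)
       = 472355 · 2016/2795 = 340704.

340704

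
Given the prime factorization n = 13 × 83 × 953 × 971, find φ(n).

φ(998466677) = 998466677 · (1 − 1/13) · (1 − 1/83) · (1 − 1/953) · (1 − 1/971)
       = 998466677 · 908664960/998466677 = 908664960.

908664960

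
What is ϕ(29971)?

26880

Prime factorization: 29971 = 17 × 41 × 43.
φ(29971) = 29971 · (1 − 1/17) · (1 − 1/41) · (1 − 1/43)
       = 29971 · 26880/29971 = 26880.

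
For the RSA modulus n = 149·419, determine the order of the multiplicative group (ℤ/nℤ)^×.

61864

φ(149) = 149 − 1 = 148.
φ(419) = 419 − 1 = 418.
Multiply: 148 · 418 = 61864.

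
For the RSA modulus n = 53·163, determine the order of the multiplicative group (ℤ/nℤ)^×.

8424

φ(8639) = 8639 · (1 − 1/53) · (1 − 1/163)
       = 8639 · 8424/8639 = 8424.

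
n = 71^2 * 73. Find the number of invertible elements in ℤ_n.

357840

φ(71^2) = 71^2 − 71^1 = 5041 − 71 = 4970.
φ(73) = 73 − 1 = 72.
Multiply: 4970 · 72 = 357840.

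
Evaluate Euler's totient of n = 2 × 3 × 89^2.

15664

φ(2) = 2 − 1 = 1.
φ(3) = 3 − 1 = 2.
φ(89^2) = 89^2 − 89^1 = 7921 − 89 = 7832.
φ(47526) = 1 × 2 × 7832 = 15664.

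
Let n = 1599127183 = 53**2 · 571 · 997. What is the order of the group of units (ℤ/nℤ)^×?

1564636320

φ(1599127183) = 1599127183 · (1 − 1/53) · (1 − 1/571) · (1 − 1/997)
       = 1599127183 · 29521440/30172211 = 1564636320.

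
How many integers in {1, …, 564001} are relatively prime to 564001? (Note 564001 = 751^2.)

φ(751^2) = 751^2 − 751^1 = 564001 − 751 = 563250.

563250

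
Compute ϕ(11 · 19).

180

φ(11) = 11 − 1 = 10.
φ(19) = 19 − 1 = 18.
φ(209) = 10 × 18 = 180.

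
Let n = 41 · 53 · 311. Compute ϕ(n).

644800

φ(675803) = 675803 · (1 − 1/41) · (1 − 1/53) · (1 − 1/311)
       = 675803 · 644800/675803 = 644800.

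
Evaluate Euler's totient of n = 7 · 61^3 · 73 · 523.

50346023040

φ(60661353193) = 60661353193 · (1 − 1/7) · (1 − 1/61) · (1 − 1/73) · (1 − 1/523)
       = 60661353193 · 13530240/16302433 = 50346023040.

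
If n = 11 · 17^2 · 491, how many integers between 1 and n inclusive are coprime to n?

φ(11) = 11 − 1 = 10.
φ(17^2) = 17^1·(17−1) = 17·16 = 272.
φ(491) = 491 − 1 = 490.
φ(1560889) = 10 × 272 × 490 = 1332800.

1332800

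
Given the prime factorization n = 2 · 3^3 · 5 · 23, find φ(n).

1584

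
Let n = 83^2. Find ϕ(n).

φ(83^2) = 83^2 − 83^1 = 6889 − 83 = 6806.

6806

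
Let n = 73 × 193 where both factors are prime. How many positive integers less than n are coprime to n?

φ(pq) = (p−1)(q−1) = 72 · 192 = 13824.

13824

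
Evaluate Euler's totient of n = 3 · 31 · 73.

4320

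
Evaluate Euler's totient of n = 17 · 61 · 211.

φ(17) = 17 − 1 = 16.
φ(61) = 61 − 1 = 60.
φ(211) = 211 − 1 = 210.
Since φ is multiplicative, φ(218807) = 16 · 60 · 210 = 201600.

201600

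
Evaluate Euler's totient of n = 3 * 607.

1212

φ(1821) = 1821 · (1 − 1/3) · (1 − 1/607)
       = 1821 · 1212/1821 = 1212.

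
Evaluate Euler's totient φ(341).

300

341 = 11 · 31.
φ(341) = 341 · (1 − 1/11) · (1 − 1/31)
       = 341 · 300/341 = 300.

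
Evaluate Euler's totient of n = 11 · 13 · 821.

98400

φ(117403) = 117403 · (1 − 1/11) · (1 − 1/13) · (1 − 1/821)
       = 117403 · 98400/117403 = 98400.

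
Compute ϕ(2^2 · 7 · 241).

φ(2^2) = 2^1·(2−1) = 2·1 = 2.
φ(7) = 7 − 1 = 6.
φ(241) = 241 − 1 = 240.
φ(6748) = 2 × 6 × 240 = 2880.

2880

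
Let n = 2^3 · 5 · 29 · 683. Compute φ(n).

φ(792280) = 792280 · (1 − 1/2) · (1 − 1/5) · (1 − 1/29) · (1 − 1/683)
       = 792280 · 76384/198070 = 305536.

305536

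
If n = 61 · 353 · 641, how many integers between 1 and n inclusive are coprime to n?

13516800

φ(13802653) = 13802653 · (1 − 1/61) · (1 − 1/353) · (1 − 1/641)
       = 13802653 · 13516800/13802653 = 13516800.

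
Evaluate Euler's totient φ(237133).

First factor: 237133 = 13 * 17 * 29 * 37.
φ(237133) = 237133 · (1 − 1/13) · (1 − 1/17) · (1 − 1/29) · (1 − 1/37)
       = 237133 · 193536/237133 = 193536.

193536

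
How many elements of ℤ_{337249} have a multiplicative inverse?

277200

Prime factorization: 337249 = 11 · 23 · 31 · 43.
φ(337249) = 337249 · (1 − 1/11) · (1 − 1/23) · (1 − 1/31) · (1 − 1/43)
       = 337249 · 277200/337249 = 277200.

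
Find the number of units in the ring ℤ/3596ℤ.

3596 = 2^2 · 29 · 31.
φ(3596) = 3596 · (1 − 1/2) · (1 − 1/29) · (1 − 1/31)
       = 3596 · 840/1798 = 1680.

1680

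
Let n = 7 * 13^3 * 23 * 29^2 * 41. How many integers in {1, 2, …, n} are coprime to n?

φ(7) = 7 − 1 = 6.
φ(13^3) = 13^3 − 13^2 = 2197 − 169 = 2028.
φ(23) = 23 − 1 = 22.
φ(29^2) = 29^1·(29−1) = 29·28 = 812.
φ(41) = 41 − 1 = 40.
Since φ is multiplicative, φ(12196515877) = 6 · 2028 · 22 · 812 · 40 = 8694766080.

8694766080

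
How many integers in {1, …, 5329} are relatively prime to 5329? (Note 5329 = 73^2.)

φ(73^2) = 73^1·(73−1) = 73·72 = 5256.

5256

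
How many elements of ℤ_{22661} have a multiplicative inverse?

First factor: 22661 = 17 · 31 · 43.
φ(22661) = 22661 · (1 − 1/17) · (1 − 1/31) · (1 − 1/43)
       = 22661 · 20160/22661 = 20160.

20160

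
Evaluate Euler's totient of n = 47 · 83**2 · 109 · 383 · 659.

φ(8907682505759) = 8907682505759 · (1 − 1/47) · (1 − 1/83) · (1 − 1/109) · (1 − 1/383) · (1 − 1/659)
       = 8907682505759 · 102396401856/107321475973 = 8498901354048.

8498901354048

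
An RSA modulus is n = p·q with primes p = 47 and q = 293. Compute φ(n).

13432

For distinct primes, φ(pq) = (p−1)(q−1) = 46 × 292 = 13432.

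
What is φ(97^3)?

φ(912673) = 912673 · (1 − 1/97)
       = 912673 · 96/97 = 903264.

903264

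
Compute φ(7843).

7843 = 11 · 23 · 31.
φ(7843) = 7843 · (1 − 1/11) · (1 − 1/23) · (1 − 1/31)
       = 7843 · 6600/7843 = 6600.

6600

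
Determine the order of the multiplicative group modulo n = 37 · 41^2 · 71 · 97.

396748800

φ(428350739) = 428350739 · (1 − 1/37) · (1 − 1/41) · (1 − 1/71) · (1 − 1/97)
       = 428350739 · 9676800/10447579 = 396748800.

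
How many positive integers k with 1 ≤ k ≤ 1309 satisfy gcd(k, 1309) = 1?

1309 = 7 · 11 · 17.
φ(7) = 7 − 1 = 6.
φ(11) = 11 − 1 = 10.
φ(17) = 17 − 1 = 16.
Since φ is multiplicative, φ(1309) = 6 · 10 · 16 = 960.

960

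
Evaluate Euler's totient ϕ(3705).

First factor: 3705 = 3 · 5 · 13 · 19.
φ(3) = 3 − 1 = 2.
φ(5) = 5 − 1 = 4.
φ(13) = 13 − 1 = 12.
φ(19) = 19 − 1 = 18.
φ(3705) = 2 × 4 × 12 × 18 = 1728.

1728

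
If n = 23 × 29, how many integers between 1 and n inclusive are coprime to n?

616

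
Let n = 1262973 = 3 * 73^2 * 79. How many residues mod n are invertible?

819936

φ(3) = 3 − 1 = 2.
φ(73^2) = 73^2 − 73^1 = 5329 − 73 = 5256.
φ(79) = 79 − 1 = 78.
Since φ is multiplicative, φ(1262973) = 2 · 5256 · 78 = 819936.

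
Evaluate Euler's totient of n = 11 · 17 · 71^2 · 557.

442131200

φ(525065519) = 525065519 · (1 − 1/11) · (1 − 1/17) · (1 − 1/71) · (1 − 1/557)
       = 525065519 · 6227200/7395289 = 442131200.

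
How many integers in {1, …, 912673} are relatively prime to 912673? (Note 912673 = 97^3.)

903264

φ(97^3) = 97^2·(97−1) = 9409·96 = 903264.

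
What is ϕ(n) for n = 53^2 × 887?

2441816

φ(53^2) = 53^2 − 53^1 = 2809 − 53 = 2756.
φ(887) = 887 − 1 = 886.
φ(2491583) = 2756 × 886 = 2441816.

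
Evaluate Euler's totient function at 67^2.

4422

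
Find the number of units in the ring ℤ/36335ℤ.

Factor 36335: 36335 = 5 * 13^2 * 43.
φ(5) = 5 − 1 = 4.
φ(13^2) = 13^1·(13−1) = 13·12 = 156.
φ(43) = 43 − 1 = 42.
Since φ is multiplicative, φ(36335) = 4 · 156 · 42 = 26208.

26208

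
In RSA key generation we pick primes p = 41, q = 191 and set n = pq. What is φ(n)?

φ(pq) = (p−1)(q−1) = 40 · 190 = 7600.

7600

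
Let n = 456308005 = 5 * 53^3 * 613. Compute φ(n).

φ(456308005) = 456308005 · (1 − 1/5) · (1 − 1/53) · (1 − 1/613)
       = 456308005 · 127296/162445 = 357574464.

357574464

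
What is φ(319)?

319 = 11 · 29.
φ(11) = 11 − 1 = 10.
φ(29) = 29 − 1 = 28.
Since φ is multiplicative, φ(319) = 10 · 28 = 280.

280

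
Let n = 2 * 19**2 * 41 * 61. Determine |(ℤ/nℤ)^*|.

820800

φ(1805722) = 1805722 · (1 − 1/2) · (1 − 1/19) · (1 − 1/41) · (1 − 1/61)
       = 1805722 · 43200/95038 = 820800.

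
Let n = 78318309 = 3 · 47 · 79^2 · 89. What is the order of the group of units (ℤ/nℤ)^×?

φ(78318309) = 78318309 · (1 − 1/3) · (1 − 1/47) · (1 − 1/79) · (1 − 1/89)
       = 78318309 · 631488/991371 = 49887552.

49887552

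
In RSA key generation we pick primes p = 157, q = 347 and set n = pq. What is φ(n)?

φ(157) = 157 − 1 = 156.
φ(347) = 347 − 1 = 346.
Multiply: 156 · 346 = 53976.

53976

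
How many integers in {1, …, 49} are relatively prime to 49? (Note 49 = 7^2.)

φ(7^2) = 7^1·(7−1) = 7·6 = 42.

42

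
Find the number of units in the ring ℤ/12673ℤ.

11088

Factor 12673: 12673 = 19 · 23 · 29.
φ(12673) = 12673 · (1 − 1/19) · (1 − 1/23) · (1 − 1/29)
       = 12673 · 11088/12673 = 11088.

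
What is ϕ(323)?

288

Prime factorization: 323 = 17 · 19.
φ(17) = 17 − 1 = 16.
φ(19) = 19 − 1 = 18.
Since φ is multiplicative, φ(323) = 16 · 18 = 288.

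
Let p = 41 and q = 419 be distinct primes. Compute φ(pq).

φ(41) = 41 − 1 = 40.
φ(419) = 419 − 1 = 418.
Multiply: 40 · 418 = 16720.

16720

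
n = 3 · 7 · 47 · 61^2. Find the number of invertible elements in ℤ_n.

φ(3) = 3 − 1 = 2.
φ(7) = 7 − 1 = 6.
φ(47) = 47 − 1 = 46.
φ(61^2) = 61^1·(61−1) = 61·60 = 3660.
φ(3672627) = 2 × 6 × 46 × 3660 = 2020320.

2020320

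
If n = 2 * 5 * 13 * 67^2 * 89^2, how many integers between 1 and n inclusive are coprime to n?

1662388992

φ(2) = 2 − 1 = 1.
φ(5) = 5 − 1 = 4.
φ(13) = 13 − 1 = 12.
φ(67^2) = 67^1·(67−1) = 67·66 = 4422.
φ(89^2) = 89^1·(89−1) = 89·88 = 7832.
φ(4622457970) = 1 × 4 × 12 × 4422 × 7832 = 1662388992.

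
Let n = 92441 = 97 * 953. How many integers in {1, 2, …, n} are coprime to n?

91392

φ(92441) = 92441 · (1 − 1/97) · (1 − 1/953)
       = 92441 · 91392/92441 = 91392.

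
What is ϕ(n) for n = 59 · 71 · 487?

1973160

φ(59) = 59 − 1 = 58.
φ(71) = 71 − 1 = 70.
φ(487) = 487 − 1 = 486.
Multiply: 58 · 70 · 486 = 1973160.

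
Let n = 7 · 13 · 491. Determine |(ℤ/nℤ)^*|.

φ(44681) = 44681 · (1 − 1/7) · (1 − 1/13) · (1 − 1/491)
       = 44681 · 35280/44681 = 35280.

35280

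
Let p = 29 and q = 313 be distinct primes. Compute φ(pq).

φ(n) = (p − 1)(q − 1) = (29−1)(313−1) = 28·312 = 8736.

8736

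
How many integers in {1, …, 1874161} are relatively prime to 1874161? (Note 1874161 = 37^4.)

1823508

φ(1874161) = 1874161 · (1 − 1/37)
       = 1874161 · 36/37 = 1823508.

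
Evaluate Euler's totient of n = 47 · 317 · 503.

7297072

φ(47) = 47 − 1 = 46.
φ(317) = 317 − 1 = 316.
φ(503) = 503 − 1 = 502.
φ(7494197) = 46 × 316 × 502 = 7297072.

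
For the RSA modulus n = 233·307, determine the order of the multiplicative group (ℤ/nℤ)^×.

70992

φ(pq) = (p−1)(q−1) = 232 · 306 = 70992.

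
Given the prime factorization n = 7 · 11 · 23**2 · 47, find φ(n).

1396560

φ(7) = 7 − 1 = 6.
φ(11) = 11 − 1 = 10.
φ(23^2) = 23^1·(23−1) = 23·22 = 506.
φ(47) = 47 − 1 = 46.
φ(1914451) = 6 × 10 × 506 × 46 = 1396560.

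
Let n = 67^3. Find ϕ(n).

φ(300763) = 300763 · (1 − 1/67)
       = 300763 · 66/67 = 296274.

296274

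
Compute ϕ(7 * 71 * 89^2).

3289440

φ(3936737) = 3936737 · (1 − 1/7) · (1 − 1/71) · (1 − 1/89)
       = 3936737 · 36960/44233 = 3289440.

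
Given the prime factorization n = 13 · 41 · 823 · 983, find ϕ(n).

387457920

φ(431201797) = 431201797 · (1 − 1/13) · (1 − 1/41) · (1 − 1/823) · (1 − 1/983)
       = 431201797 · 387457920/431201797 = 387457920.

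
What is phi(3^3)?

φ(3^3) = 3^3 − 3^2 = 27 − 9 = 18.

18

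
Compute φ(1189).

1120

1189 = 29 * 41.
φ(1189) = 1189 · (1 − 1/29) · (1 − 1/41)
       = 1189 · 1120/1189 = 1120.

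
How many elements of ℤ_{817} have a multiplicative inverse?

756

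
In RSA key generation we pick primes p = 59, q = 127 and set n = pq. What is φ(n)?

7308

For distinct primes, φ(pq) = (p−1)(q−1) = 58 × 126 = 7308.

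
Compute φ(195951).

105840

Prime factorization: 195951 = 3 * 7^2 * 31 * 43.
φ(195951) = 195951 · (1 − 1/3) · (1 − 1/7) · (1 − 1/31) · (1 − 1/43)
       = 195951 · 15120/27993 = 105840.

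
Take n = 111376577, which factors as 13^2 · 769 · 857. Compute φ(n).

102555648

φ(13^2) = 13^1·(13−1) = 13·12 = 156.
φ(769) = 769 − 1 = 768.
φ(857) = 857 − 1 = 856.
φ(111376577) = 156 × 768 × 856 = 102555648.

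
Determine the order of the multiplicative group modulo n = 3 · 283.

564

φ(849) = 849 · (1 − 1/3) · (1 − 1/283)
       = 849 · 564/849 = 564.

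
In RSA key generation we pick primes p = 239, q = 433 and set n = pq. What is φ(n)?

φ(pq) = (p−1)(q−1) = 238 · 432 = 102816.

102816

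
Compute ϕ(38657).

Factor 38657: 38657 = 29 · 31 · 43.
φ(38657) = 38657 · (1 − 1/29) · (1 − 1/31) · (1 − 1/43)
       = 38657 · 35280/38657 = 35280.

35280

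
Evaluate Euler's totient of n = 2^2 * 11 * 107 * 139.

292560

φ(2^2) = 2^1·(2−1) = 2·1 = 2.
φ(11) = 11 − 1 = 10.
φ(107) = 107 − 1 = 106.
φ(139) = 139 − 1 = 138.
φ(654412) = 2 × 10 × 106 × 138 = 292560.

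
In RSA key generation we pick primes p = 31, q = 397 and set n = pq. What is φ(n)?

11880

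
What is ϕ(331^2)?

φ(109561) = 109561 · (1 − 1/331)
       = 109561 · 330/331 = 109230.

109230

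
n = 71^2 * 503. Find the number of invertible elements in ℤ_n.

2494940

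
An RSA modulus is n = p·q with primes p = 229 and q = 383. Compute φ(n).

φ(pq) = (p−1)(q−1) = 228 · 382 = 87096.

87096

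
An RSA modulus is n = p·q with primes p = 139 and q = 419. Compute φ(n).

φ(pq) = (p−1)(q−1) = 138 · 418 = 57684.

57684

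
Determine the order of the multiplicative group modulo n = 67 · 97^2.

614592

φ(630403) = 630403 · (1 − 1/67) · (1 − 1/97)
       = 630403 · 6336/6499 = 614592.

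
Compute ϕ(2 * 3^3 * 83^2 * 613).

φ(228039678) = 228039678 · (1 − 1/2) · (1 − 1/3) · (1 − 1/83) · (1 − 1/613)
       = 228039678 · 100368/305274 = 74974896.

74974896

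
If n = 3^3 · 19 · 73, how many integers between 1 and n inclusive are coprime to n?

φ(3^3) = 3^2·(3−1) = 9·2 = 18.
φ(19) = 19 − 1 = 18.
φ(73) = 73 − 1 = 72.
Multiply: 18 · 18 · 72 = 23328.

23328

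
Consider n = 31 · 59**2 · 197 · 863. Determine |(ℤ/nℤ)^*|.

φ(18346057021) = 18346057021 · (1 − 1/31) · (1 − 1/59) · (1 − 1/197) · (1 − 1/863)
       = 18346057021 · 293976480/310950119 = 17344612320.

17344612320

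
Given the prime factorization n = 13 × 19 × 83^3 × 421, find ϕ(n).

51247546560

φ(13) = 13 − 1 = 12.
φ(19) = 19 − 1 = 18.
φ(83^3) = 83^3 − 83^2 = 571787 − 6889 = 564898.
φ(421) = 421 − 1 = 420.
φ(59458414769) = 12 × 18 × 564898 × 420 = 51247546560.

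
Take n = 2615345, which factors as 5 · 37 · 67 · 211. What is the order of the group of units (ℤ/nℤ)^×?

1995840

φ(2615345) = 2615345 · (1 − 1/5) · (1 − 1/37) · (1 − 1/67) · (1 − 1/211)
       = 2615345 · 1995840/2615345 = 1995840.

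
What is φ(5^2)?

φ(5^2) = 5^1·(5−1) = 5·4 = 20.

20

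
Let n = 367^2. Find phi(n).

φ(367^2) = 367^1·(367−1) = 367·366 = 134322.

134322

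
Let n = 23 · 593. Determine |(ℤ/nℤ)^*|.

13024

φ(23) = 23 − 1 = 22.
φ(593) = 593 − 1 = 592.
φ(13639) = 22 × 592 = 13024.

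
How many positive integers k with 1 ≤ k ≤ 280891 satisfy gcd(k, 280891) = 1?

230400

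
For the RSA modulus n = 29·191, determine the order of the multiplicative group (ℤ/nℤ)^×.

φ(5539) = 5539 · (1 − 1/29) · (1 − 1/191)
       = 5539 · 5320/5539 = 5320.

5320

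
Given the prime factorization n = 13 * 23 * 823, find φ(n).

φ(13) = 13 − 1 = 12.
φ(23) = 23 − 1 = 22.
φ(823) = 823 − 1 = 822.
Since φ is multiplicative, φ(246077) = 12 · 22 · 822 = 217008.

217008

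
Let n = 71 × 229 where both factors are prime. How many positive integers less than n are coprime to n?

φ(pq) = (p−1)(q−1) = 70 · 228 = 15960.

15960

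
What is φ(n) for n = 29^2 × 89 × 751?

53592000

φ(56211599) = 56211599 · (1 − 1/29) · (1 − 1/89) · (1 − 1/751)
       = 56211599 · 1848000/1938331 = 53592000.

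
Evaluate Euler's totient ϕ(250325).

172800

Prime factorization: 250325 = 5^2 · 17 · 19 · 31.
φ(250325) = 250325 · (1 − 1/5) · (1 − 1/17) · (1 − 1/19) · (1 − 1/31)
       = 250325 · 34560/50065 = 172800.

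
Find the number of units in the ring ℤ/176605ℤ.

112320

Factor 176605: 176605 = 5 × 11 × 13^2 × 19.
φ(5) = 5 − 1 = 4.
φ(11) = 11 − 1 = 10.
φ(13^2) = 13^2 − 13^1 = 169 − 13 = 156.
φ(19) = 19 − 1 = 18.
Multiply: 4 · 10 · 156 · 18 = 112320.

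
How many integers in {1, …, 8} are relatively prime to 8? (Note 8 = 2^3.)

φ(2^3) = 2^3 − 2^2 = 8 − 4 = 4.

4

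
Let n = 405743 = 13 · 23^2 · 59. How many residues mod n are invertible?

φ(405743) = 405743 · (1 − 1/13) · (1 − 1/23) · (1 − 1/59)
       = 405743 · 15312/17641 = 352176.

352176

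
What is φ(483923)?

403200

Factor 483923: 483923 = 11 × 29 × 37 × 41.
φ(483923) = 483923 · (1 − 1/11) · (1 − 1/29) · (1 − 1/37) · (1 − 1/41)
       = 483923 · 403200/483923 = 403200.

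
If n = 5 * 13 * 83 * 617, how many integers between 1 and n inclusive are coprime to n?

φ(5) = 5 − 1 = 4.
φ(13) = 13 − 1 = 12.
φ(83) = 83 − 1 = 82.
φ(617) = 617 − 1 = 616.
φ(3328715) = 4 × 12 × 82 × 616 = 2424576.

2424576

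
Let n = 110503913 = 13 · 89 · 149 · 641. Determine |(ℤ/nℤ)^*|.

100024320

φ(110503913) = 110503913 · (1 − 1/13) · (1 − 1/89) · (1 − 1/149) · (1 − 1/641)
       = 110503913 · 100024320/110503913 = 100024320.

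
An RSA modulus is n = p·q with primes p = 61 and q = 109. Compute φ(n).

φ(61) = 61 − 1 = 60.
φ(109) = 109 − 1 = 108.
Multiply: 60 · 108 = 6480.

6480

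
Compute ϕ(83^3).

φ(83^3) = 83^3 − 83^2 = 571787 − 6889 = 564898.

564898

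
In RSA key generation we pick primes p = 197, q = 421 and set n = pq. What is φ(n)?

82320

φ(n) = (p − 1)(q − 1) = (197−1)(421−1) = 196·420 = 82320.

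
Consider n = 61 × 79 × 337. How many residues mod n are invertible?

1572480

φ(1624003) = 1624003 · (1 − 1/61) · (1 − 1/79) · (1 − 1/337)
       = 1624003 · 1572480/1624003 = 1572480.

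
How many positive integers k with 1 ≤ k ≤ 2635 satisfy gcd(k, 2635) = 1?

1920

First factor: 2635 = 5 · 17 · 31.
φ(5) = 5 − 1 = 4.
φ(17) = 17 − 1 = 16.
φ(31) = 31 − 1 = 30.
φ(2635) = 4 × 16 × 30 = 1920.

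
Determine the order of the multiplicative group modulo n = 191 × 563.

φ(191) = 191 − 1 = 190.
φ(563) = 563 − 1 = 562.
Multiply: 190 · 562 = 106780.

106780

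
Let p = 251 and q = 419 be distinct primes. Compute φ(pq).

For distinct primes, φ(pq) = (p−1)(q−1) = 250 × 418 = 104500.

104500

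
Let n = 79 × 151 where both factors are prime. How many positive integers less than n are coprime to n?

φ(11929) = 11929 · (1 − 1/79) · (1 − 1/151)
       = 11929 · 11700/11929 = 11700.

11700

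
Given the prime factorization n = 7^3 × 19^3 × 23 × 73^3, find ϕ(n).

φ(21049963120067) = 21049963120067 · (1 − 1/7) · (1 − 1/19) · (1 − 1/23) · (1 − 1/73)
       = 21049963120067 · 171072/223307 = 16126047508032.

16126047508032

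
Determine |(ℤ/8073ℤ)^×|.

4752

Prime factorization: 8073 = 3^3 · 13 · 23.
φ(3^3) = 3^3 − 3^2 = 27 − 9 = 18.
φ(13) = 13 − 1 = 12.
φ(23) = 23 − 1 = 22.
Multiply: 18 · 12 · 22 = 4752.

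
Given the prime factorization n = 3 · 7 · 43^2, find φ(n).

21672

φ(38829) = 38829 · (1 − 1/3) · (1 − 1/7) · (1 − 1/43)
       = 38829 · 504/903 = 21672.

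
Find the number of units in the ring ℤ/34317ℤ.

34317 = 3**3 * 31 * 41.
φ(3^3) = 3^2·(3−1) = 9·2 = 18.
φ(31) = 31 − 1 = 30.
φ(41) = 41 − 1 = 40.
φ(34317) = 18 × 30 × 40 = 21600.

21600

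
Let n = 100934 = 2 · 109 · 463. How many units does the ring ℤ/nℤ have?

49896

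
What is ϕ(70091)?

Prime factorization: 70091 = 7 * 17 * 19 * 31.
φ(7) = 7 − 1 = 6.
φ(17) = 17 − 1 = 16.
φ(19) = 19 − 1 = 18.
φ(31) = 31 − 1 = 30.
Multiply: 6 · 16 · 18 · 30 = 51840.

51840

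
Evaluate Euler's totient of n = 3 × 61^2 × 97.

φ(1082811) = 1082811 · (1 − 1/3) · (1 − 1/61) · (1 − 1/97)
       = 1082811 · 11520/17751 = 702720.

702720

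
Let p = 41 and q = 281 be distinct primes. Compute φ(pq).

φ(11521) = 11521 · (1 − 1/41) · (1 − 1/281)
       = 11521 · 11200/11521 = 11200.

11200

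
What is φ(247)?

216

247 = 13 * 19.
φ(13) = 13 − 1 = 12.
φ(19) = 19 − 1 = 18.
φ(247) = 12 × 18 = 216.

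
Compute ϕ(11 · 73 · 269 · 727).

140088960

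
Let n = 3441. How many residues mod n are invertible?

Prime factorization: 3441 = 3 · 31 · 37.
φ(3441) = 3441 · (1 − 1/3) · (1 − 1/31) · (1 − 1/37)
       = 3441 · 2160/3441 = 2160.

2160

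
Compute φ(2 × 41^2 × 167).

272240

φ(2) = 2 − 1 = 1.
φ(41^2) = 41^1·(41−1) = 41·40 = 1640.
φ(167) = 167 − 1 = 166.
Multiply: 1 · 1640 · 166 = 272240.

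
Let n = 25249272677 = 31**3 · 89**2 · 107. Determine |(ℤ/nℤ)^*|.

23934435360

φ(31^3) = 31^3 − 31^2 = 29791 − 961 = 28830.
φ(89^2) = 89^1·(89−1) = 89·88 = 7832.
φ(107) = 107 − 1 = 106.
Multiply: 28830 · 7832 · 106 = 23934435360.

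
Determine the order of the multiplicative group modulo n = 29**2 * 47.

φ(29^2) = 29^2 − 29^1 = 841 − 29 = 812.
φ(47) = 47 − 1 = 46.
Multiply: 812 · 46 = 37352.

37352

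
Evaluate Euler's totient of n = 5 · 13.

φ(5) = 5 − 1 = 4.
φ(13) = 13 − 1 = 12.
Since φ is multiplicative, φ(65) = 4 · 12 = 48.

48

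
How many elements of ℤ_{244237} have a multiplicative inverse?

190080

Prime factorization: 244237 = 7 * 23 * 37 * 41.
φ(7) = 7 − 1 = 6.
φ(23) = 23 − 1 = 22.
φ(37) = 37 − 1 = 36.
φ(41) = 41 − 1 = 40.
φ(244237) = 6 × 22 × 36 × 40 = 190080.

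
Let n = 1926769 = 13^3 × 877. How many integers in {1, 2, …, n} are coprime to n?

1776528

φ(1926769) = 1926769 · (1 − 1/13) · (1 − 1/877)
       = 1926769 · 10512/11401 = 1776528.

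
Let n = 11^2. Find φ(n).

110

φ(11^2) = 11^2 − 11^1 = 121 − 11 = 110.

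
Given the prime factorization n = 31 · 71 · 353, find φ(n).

φ(776953) = 776953 · (1 − 1/31) · (1 − 1/71) · (1 − 1/353)
       = 776953 · 739200/776953 = 739200.

739200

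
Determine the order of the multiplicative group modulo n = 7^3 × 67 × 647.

12534984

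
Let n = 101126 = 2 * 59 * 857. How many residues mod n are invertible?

49648

φ(101126) = 101126 · (1 − 1/2) · (1 − 1/59) · (1 − 1/857)
       = 101126 · 49648/101126 = 49648.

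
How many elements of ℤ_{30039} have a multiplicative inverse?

17280

First factor: 30039 = 3 × 17 × 19 × 31.
φ(30039) = 30039 · (1 − 1/3) · (1 − 1/17) · (1 − 1/19) · (1 − 1/31)
       = 30039 · 17280/30039 = 17280.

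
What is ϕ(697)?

640

697 = 17 · 41.
φ(697) = 697 · (1 − 1/17) · (1 − 1/41)
       = 697 · 640/697 = 640.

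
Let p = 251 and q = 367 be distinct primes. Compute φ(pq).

91500

φ(n) = (p − 1)(q − 1) = (251−1)(367−1) = 250·366 = 91500.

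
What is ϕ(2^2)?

φ(4) = 4 · (1 − 1/2)
       = 4 · 1/2 = 2.

2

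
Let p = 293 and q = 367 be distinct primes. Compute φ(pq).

106872

φ(pq) = (p−1)(q−1) = 292 · 366 = 106872.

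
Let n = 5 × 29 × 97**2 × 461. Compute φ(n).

479754240

φ(5) = 5 − 1 = 4.
φ(29) = 29 − 1 = 28.
φ(97^2) = 97^2 − 97^1 = 9409 − 97 = 9312.
φ(461) = 461 − 1 = 460.
Multiply: 4 · 28 · 9312 · 460 = 479754240.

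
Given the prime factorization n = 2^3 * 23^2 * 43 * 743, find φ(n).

φ(135208168) = 135208168 · (1 − 1/2) · (1 − 1/23) · (1 − 1/43) · (1 − 1/743)
       = 135208168 · 685608/1469654 = 63075936.

63075936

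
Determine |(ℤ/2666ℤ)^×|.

Prime factorization: 2666 = 2 * 31 * 43.
φ(2666) = 2666 · (1 − 1/2) · (1 − 1/31) · (1 − 1/43)
       = 2666 · 1260/2666 = 1260.

1260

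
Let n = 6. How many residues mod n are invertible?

Factor 6: 6 = 2 · 3.
φ(6) = 6 · (1 − 1/2) · (1 − 1/3)
       = 6 · 2/6 = 2.

2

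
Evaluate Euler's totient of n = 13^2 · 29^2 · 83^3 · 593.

42361601597952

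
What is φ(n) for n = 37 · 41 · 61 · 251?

21600000

φ(37) = 37 − 1 = 36.
φ(41) = 41 − 1 = 40.
φ(61) = 61 − 1 = 60.
φ(251) = 251 − 1 = 250.
φ(23226787) = 36 × 40 × 60 × 250 = 21600000.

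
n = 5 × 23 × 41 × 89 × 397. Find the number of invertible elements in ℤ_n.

122664960

φ(5) = 5 − 1 = 4.
φ(23) = 23 − 1 = 22.
φ(41) = 41 − 1 = 40.
φ(89) = 89 − 1 = 88.
φ(397) = 397 − 1 = 396.
Since φ is multiplicative, φ(166595095) = 4 · 22 · 40 · 88 · 396 = 122664960.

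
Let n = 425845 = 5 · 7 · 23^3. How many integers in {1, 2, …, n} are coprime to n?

φ(5) = 5 − 1 = 4.
φ(7) = 7 − 1 = 6.
φ(23^3) = 23^3 − 23^2 = 12167 − 529 = 11638.
Multiply: 4 · 6 · 11638 = 279312.

279312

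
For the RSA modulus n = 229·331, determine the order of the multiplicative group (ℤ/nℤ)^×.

75240

φ(pq) = (p−1)(q−1) = 228 · 330 = 75240.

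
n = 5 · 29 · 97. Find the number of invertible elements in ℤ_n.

φ(14065) = 14065 · (1 − 1/5) · (1 − 1/29) · (1 − 1/97)
       = 14065 · 10752/14065 = 10752.

10752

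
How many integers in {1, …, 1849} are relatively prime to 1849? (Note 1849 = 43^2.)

1806

φ(43^2) = 43^2 − 43^1 = 1849 − 43 = 1806.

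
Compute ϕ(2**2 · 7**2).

84

φ(196) = 196 · (1 − 1/2) · (1 − 1/7)
       = 196 · 6/14 = 84.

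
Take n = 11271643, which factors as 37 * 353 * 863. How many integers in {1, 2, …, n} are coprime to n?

10923264

φ(37) = 37 − 1 = 36.
φ(353) = 353 − 1 = 352.
φ(863) = 863 − 1 = 862.
Since φ is multiplicative, φ(11271643) = 36 · 352 · 862 = 10923264.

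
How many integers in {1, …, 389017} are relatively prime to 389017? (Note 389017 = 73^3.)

φ(73^3) = 73^2·(73−1) = 5329·72 = 383688.

383688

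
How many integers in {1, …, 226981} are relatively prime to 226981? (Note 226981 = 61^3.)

φ(61^3) = 61^3 − 61^2 = 226981 − 3721 = 223260.

223260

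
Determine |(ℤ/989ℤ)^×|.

924

Prime factorization: 989 = 23 · 43.
φ(23) = 23 − 1 = 22.
φ(43) = 43 − 1 = 42.
Multiply: 22 · 42 = 924.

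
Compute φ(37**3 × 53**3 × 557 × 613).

2449555283844864

φ(37^3) = 37^2·(37−1) = 1369·36 = 49284.
φ(53^3) = 53^3 − 53^2 = 148877 − 2809 = 146068.
φ(557) = 557 − 1 = 556.
φ(613) = 613 − 1 = 612.
Multiply: 49284 · 146068 · 556 · 612 = 2449555283844864.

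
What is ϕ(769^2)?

φ(769^2) = 769^1·(769−1) = 769·768 = 590592.

590592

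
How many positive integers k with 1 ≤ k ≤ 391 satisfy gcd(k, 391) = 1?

First factor: 391 = 17 * 23.
φ(391) = 391 · (1 − 1/17) · (1 − 1/23)
       = 391 · 352/391 = 352.

352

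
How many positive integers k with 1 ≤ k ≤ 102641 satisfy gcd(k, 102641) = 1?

75600

Prime factorization: 102641 = 7 · 11 · 31 · 43.
φ(7) = 7 − 1 = 6.
φ(11) = 11 − 1 = 10.
φ(31) = 31 − 1 = 30.
φ(43) = 43 − 1 = 42.
φ(102641) = 6 × 10 × 30 × 42 = 75600.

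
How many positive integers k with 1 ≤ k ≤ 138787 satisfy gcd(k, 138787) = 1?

118800

138787 = 11**2 × 31 × 37.
φ(11^2) = 11^1·(11−1) = 11·10 = 110.
φ(31) = 31 − 1 = 30.
φ(37) = 37 − 1 = 36.
φ(138787) = 110 × 30 × 36 = 118800.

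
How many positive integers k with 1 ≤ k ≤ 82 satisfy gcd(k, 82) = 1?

Prime factorization: 82 = 2 * 41.
φ(82) = 82 · (1 − 1/2) · (1 − 1/41)
       = 82 · 40/82 = 40.

40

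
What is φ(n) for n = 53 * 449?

φ(23797) = 23797 · (1 − 1/53) · (1 − 1/449)
       = 23797 · 23296/23797 = 23296.

23296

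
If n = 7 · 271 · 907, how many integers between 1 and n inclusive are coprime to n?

1467720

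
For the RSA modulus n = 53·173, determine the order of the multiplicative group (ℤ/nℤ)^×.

φ(n) = (p − 1)(q − 1) = (53−1)(173−1) = 52·172 = 8944.

8944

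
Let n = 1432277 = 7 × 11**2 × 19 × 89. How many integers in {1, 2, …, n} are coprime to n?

φ(7) = 7 − 1 = 6.
φ(11^2) = 11^2 − 11^1 = 121 − 11 = 110.
φ(19) = 19 − 1 = 18.
φ(89) = 89 − 1 = 88.
φ(1432277) = 6 × 110 × 18 × 88 = 1045440.

1045440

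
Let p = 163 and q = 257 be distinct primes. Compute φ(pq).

41472

φ(n) = (p − 1)(q − 1) = (163−1)(257−1) = 162·256 = 41472.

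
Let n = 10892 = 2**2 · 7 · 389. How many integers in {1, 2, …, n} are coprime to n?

φ(10892) = 10892 · (1 − 1/2) · (1 − 1/7) · (1 − 1/389)
       = 10892 · 2328/5446 = 4656.

4656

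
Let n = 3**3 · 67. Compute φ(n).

1188

φ(1809) = 1809 · (1 − 1/3) · (1 − 1/67)
       = 1809 · 132/201 = 1188.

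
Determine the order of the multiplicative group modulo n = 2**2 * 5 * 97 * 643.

493056

φ(2^2) = 2^1·(2−1) = 2·1 = 2.
φ(5) = 5 − 1 = 4.
φ(97) = 97 − 1 = 96.
φ(643) = 643 − 1 = 642.
Since φ is multiplicative, φ(1247420) = 2 · 4 · 96 · 642 = 493056.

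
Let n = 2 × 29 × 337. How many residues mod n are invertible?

φ(2) = 2 − 1 = 1.
φ(29) = 29 − 1 = 28.
φ(337) = 337 − 1 = 336.
φ(19546) = 1 × 28 × 336 = 9408.

9408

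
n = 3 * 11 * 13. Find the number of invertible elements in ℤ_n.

φ(429) = 429 · (1 − 1/3) · (1 − 1/11) · (1 − 1/13)
       = 429 · 240/429 = 240.

240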